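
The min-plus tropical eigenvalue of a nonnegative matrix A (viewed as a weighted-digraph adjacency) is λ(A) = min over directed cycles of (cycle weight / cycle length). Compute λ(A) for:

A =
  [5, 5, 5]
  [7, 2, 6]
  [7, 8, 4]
λ(A) = 2

Enumerate directed cycles and compute their means (weight / length). Sample:
  cycle 0 → 0: weight = 5, length = 1, mean = 5/1 ≈ 5.000
  cycle 1 → 1: weight = 2, length = 1, mean = 2/1 ≈ 2.000
  cycle 2 → 2: weight = 4, length = 1, mean = 4/1 ≈ 4.000
  cycle 0 → 1 → 0: weight = 12, length = 2, mean = 12/2 ≈ 6.000
  cycle 0 → 2 → 0: weight = 12, length = 2, mean = 12/2 ≈ 6.000
  cycle 1 → 0 → 1: weight = 12, length = 2, mean = 12/2 ≈ 6.000
Minimum mean = 2.000, attained e.g. along the cycle 1 → 1 with weight 2 and length 1. So λ(A) = 2/1 = 2.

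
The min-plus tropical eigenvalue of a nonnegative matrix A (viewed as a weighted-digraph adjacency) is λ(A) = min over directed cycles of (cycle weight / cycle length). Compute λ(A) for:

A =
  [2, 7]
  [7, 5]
λ(A) = 2

Enumerate directed cycles and compute their means (weight / length). Sample:
  cycle 0 → 0: weight = 2, length = 1, mean = 2/1 ≈ 2.000
  cycle 1 → 1: weight = 5, length = 1, mean = 5/1 ≈ 5.000
  cycle 0 → 1 → 0: weight = 14, length = 2, mean = 14/2 ≈ 7.000
  cycle 1 → 0 → 1: weight = 14, length = 2, mean = 14/2 ≈ 7.000
Minimum mean = 2.000, attained e.g. along the cycle 0 → 0 with weight 2 and length 1. So λ(A) = 2/1 = 2.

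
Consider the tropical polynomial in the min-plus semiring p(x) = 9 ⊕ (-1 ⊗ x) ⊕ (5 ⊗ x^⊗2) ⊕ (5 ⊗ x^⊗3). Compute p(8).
p(8) = 7

A tropical monomial a ⊗ x^⊗i evaluates to a + i · x. Evaluating each term at x = 8:
  Term 0 contributes 9 + 0 · 8 = 9
  Term 1 contributes -1 + 1 · 8 = 7
  Term 2 contributes 5 + 2 · 8 = 21
  Term 3 contributes 5 + 3 · 8 = 29
p(8) = ⊕ of these = min[9, 7, 21, 29] = 7.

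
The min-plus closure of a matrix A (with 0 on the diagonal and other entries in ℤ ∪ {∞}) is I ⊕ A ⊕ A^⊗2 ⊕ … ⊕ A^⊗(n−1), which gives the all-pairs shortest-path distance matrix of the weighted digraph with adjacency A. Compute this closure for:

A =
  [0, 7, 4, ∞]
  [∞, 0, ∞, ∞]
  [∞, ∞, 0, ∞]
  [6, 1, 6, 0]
Closure =
  [0, 7, 4, ∞]
  [∞, 0, ∞, ∞]
  [∞, ∞, 0, ∞]
  [6, 1, 6, 0]

This is the Floyd-Warshall all-pairs shortest-path computation. For each intermediate vertex k = 0, 1, …, 3, update dist[i][j] ← min(dist[i][j], dist[i][k] + dist[k][j]). The final matrix gives, for each (i, j), the minimum total weight of any directed path from i to j (possibly empty when i = j).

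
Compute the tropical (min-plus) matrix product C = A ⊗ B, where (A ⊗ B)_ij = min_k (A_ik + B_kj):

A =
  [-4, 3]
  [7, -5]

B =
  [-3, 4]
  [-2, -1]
A ⊗ B =
  [-7, 0]
  [-7, -6]

Apply the min-plus product entry-by-entry:
  C[0][0] = min over k of (A[0][0] + B[0][0] = -4 + -3 = -7, A[0][1] + B[1][0] = 3 + -2 = 1) = -7 (attained at k = 0)
  C[0][1] = min over k of (A[0][0] + B[0][1] = -4 + 4 = 0, A[0][1] + B[1][1] = 3 + -1 = 2) = 0 (attained at k = 0)
  C[1][0] = min over k of (A[1][0] + B[0][0] = 7 + -3 = 4, A[1][1] + B[1][0] = -5 + -2 = -7) = -7 (attained at k = 1)
  C[1][1] = min over k of (A[1][0] + B[0][1] = 7 + 4 = 11, A[1][1] + B[1][1] = -5 + -1 = -6) = -6 (attained at k = 1)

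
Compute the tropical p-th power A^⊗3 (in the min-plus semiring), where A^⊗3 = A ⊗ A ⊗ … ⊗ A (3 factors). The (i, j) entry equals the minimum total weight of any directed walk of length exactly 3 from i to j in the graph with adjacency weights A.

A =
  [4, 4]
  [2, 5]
A^⊗3 =
  [10, 10]
  [8, 10]

Each entry (A^⊗3)_ij equals the minimum over all length-3 walks i = v_0 → v_1 → … → v_3 = j of Σ_t A[v_t][v_{t+1}]. For example, for (i, j) = (0, 1) we minimise over 4 possible intermediate vertex sequences; the minimum is 10, attained along the walk 0 → 1 → 0 → 1.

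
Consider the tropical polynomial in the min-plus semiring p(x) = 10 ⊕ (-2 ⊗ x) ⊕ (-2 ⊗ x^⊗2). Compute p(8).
p(8) = 6

A tropical monomial a ⊗ x^⊗i evaluates to a + i · x. Evaluating each term at x = 8:
  Term 0 contributes 10 + 0 · 8 = 10
  Term 1 contributes -2 + 1 · 8 = 6
  Term 2 contributes -2 + 2 · 8 = 14
p(8) = ⊕ of these = min[10, 6, 14] = 6.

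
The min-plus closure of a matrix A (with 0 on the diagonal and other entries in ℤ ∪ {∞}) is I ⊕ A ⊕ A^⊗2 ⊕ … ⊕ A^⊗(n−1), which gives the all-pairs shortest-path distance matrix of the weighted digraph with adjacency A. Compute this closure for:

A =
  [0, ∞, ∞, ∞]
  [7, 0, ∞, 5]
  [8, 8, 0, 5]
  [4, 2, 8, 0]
Closure =
  [0, ∞, ∞, ∞]
  [7, 0, 13, 5]
  [8, 7, 0, 5]
  [4, 2, 8, 0]

This is the Floyd-Warshall all-pairs shortest-path computation. For each intermediate vertex k = 0, 1, …, 3, update dist[i][j] ← min(dist[i][j], dist[i][k] + dist[k][j]). The final matrix gives, for each (i, j), the minimum total weight of any directed path from i to j (possibly empty when i = j).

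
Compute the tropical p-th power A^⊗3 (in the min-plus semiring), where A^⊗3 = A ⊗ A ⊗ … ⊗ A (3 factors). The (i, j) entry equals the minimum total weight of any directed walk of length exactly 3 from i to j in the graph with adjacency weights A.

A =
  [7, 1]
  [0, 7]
A^⊗3 =
  [8, 2]
  [1, 8]

Each entry (A^⊗3)_ij equals the minimum over all length-3 walks i = v_0 → v_1 → … → v_3 = j of Σ_t A[v_t][v_{t+1}]. For example, for (i, j) = (0, 1) we minimise over 4 possible intermediate vertex sequences; the minimum is 2, attained along the walk 0 → 1 → 0 → 1.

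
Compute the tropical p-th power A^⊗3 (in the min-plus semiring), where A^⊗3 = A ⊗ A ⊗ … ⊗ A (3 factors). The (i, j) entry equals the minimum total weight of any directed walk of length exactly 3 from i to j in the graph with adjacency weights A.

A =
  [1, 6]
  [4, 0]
A^⊗3 =
  [3, 6]
  [4, 0]

Each entry (A^⊗3)_ij equals the minimum over all length-3 walks i = v_0 → v_1 → … → v_3 = j of Σ_t A[v_t][v_{t+1}]. For example, for (i, j) = (0, 1) we minimise over 4 possible intermediate vertex sequences; the minimum is 6, attained along the walk 0 → 1 → 1 → 1.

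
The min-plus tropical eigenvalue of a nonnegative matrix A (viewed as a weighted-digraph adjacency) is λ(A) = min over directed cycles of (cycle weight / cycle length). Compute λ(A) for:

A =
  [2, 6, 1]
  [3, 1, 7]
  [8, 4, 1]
λ(A) = 1

Enumerate directed cycles and compute their means (weight / length). Sample:
  cycle 0 → 0: weight = 2, length = 1, mean = 2/1 ≈ 2.000
  cycle 1 → 1: weight = 1, length = 1, mean = 1/1 ≈ 1.000
  cycle 2 → 2: weight = 1, length = 1, mean = 1/1 ≈ 1.000
  cycle 0 → 1 → 0: weight = 9, length = 2, mean = 9/2 ≈ 4.500
  cycle 0 → 2 → 0: weight = 9, length = 2, mean = 9/2 ≈ 4.500
  cycle 1 → 0 → 1: weight = 9, length = 2, mean = 9/2 ≈ 4.500
Minimum mean = 1.000, attained e.g. along the cycle 1 → 1 with weight 1 and length 1. So λ(A) = 1/1 = 1.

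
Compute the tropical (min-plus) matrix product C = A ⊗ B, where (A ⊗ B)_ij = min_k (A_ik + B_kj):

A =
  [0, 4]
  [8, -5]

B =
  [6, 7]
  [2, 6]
A ⊗ B =
  [6, 7]
  [-3, 1]

Apply the min-plus product entry-by-entry:
  C[0][0] = min over k of (A[0][0] + B[0][0] = 0 + 6 = 6, A[0][1] + B[1][0] = 4 + 2 = 6) = 6 (attained at k = 0)
  C[0][1] = min over k of (A[0][0] + B[0][1] = 0 + 7 = 7, A[0][1] + B[1][1] = 4 + 6 = 10) = 7 (attained at k = 0)
  C[1][0] = min over k of (A[1][0] + B[0][0] = 8 + 6 = 14, A[1][1] + B[1][0] = -5 + 2 = -3) = -3 (attained at k = 1)
  C[1][1] = min over k of (A[1][0] + B[0][1] = 8 + 7 = 15, A[1][1] + B[1][1] = -5 + 6 = 1) = 1 (attained at k = 1)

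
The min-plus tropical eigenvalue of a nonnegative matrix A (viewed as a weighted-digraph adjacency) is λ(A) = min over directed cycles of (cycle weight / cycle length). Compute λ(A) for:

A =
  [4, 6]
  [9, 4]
λ(A) = 4

Enumerate directed cycles and compute their means (weight / length). Sample:
  cycle 0 → 0: weight = 4, length = 1, mean = 4/1 ≈ 4.000
  cycle 1 → 1: weight = 4, length = 1, mean = 4/1 ≈ 4.000
  cycle 0 → 1 → 0: weight = 15, length = 2, mean = 15/2 ≈ 7.500
  cycle 1 → 0 → 1: weight = 15, length = 2, mean = 15/2 ≈ 7.500
Minimum mean = 4.000, attained e.g. along the cycle 0 → 0 with weight 4 and length 1. So λ(A) = 4/1 = 4.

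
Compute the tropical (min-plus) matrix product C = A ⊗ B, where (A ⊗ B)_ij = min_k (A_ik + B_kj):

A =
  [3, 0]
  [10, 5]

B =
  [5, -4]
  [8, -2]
A ⊗ B =
  [8, -2]
  [13, 3]

Apply the min-plus product entry-by-entry:
  C[0][0] = min over k of (A[0][0] + B[0][0] = 3 + 5 = 8, A[0][1] + B[1][0] = 0 + 8 = 8) = 8 (attained at k = 0)
  C[0][1] = min over k of (A[0][0] + B[0][1] = 3 + -4 = -1, A[0][1] + B[1][1] = 0 + -2 = -2) = -2 (attained at k = 1)
  C[1][0] = min over k of (A[1][0] + B[0][0] = 10 + 5 = 15, A[1][1] + B[1][0] = 5 + 8 = 13) = 13 (attained at k = 1)
  C[1][1] = min over k of (A[1][0] + B[0][1] = 10 + -4 = 6, A[1][1] + B[1][1] = 5 + -2 = 3) = 3 (attained at k = 1)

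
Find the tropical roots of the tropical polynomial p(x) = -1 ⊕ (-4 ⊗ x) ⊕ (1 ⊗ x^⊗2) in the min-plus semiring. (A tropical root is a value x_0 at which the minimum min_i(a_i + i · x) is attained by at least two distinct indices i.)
Roots: {-5, 3}

Each tropical root is a break point of the lower envelope of the lines y = a_i + i · x (there are 3 lines, with slopes 0, 1, ..., 2). Only the lines that attain the minimum somewhere contribute to roots; other lines are dominated. Here the surviving (envelope) indices are i = 2, i = 1, i = 0.
Intersections between consecutive envelope lines give the roots: for adjacent envelope indices i < j the intersection is x = (a_i − a_j) / (j − i). Reading off the sorted break points: {-5, 3}.
Verification: at each break x_0, at least two indices attain the minimum of min_i(a_i + i · x_0).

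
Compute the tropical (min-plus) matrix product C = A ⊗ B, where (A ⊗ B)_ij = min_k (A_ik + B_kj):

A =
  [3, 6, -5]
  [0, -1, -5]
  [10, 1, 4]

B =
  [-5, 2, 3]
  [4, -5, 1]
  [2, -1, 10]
A ⊗ B =
  [-3, -6, 5]
  [-5, -6, 0]
  [5, -4, 2]

Apply the min-plus product entry-by-entry:
  C[0][0] = min over k of (A[0][0] + B[0][0] = 3 + -5 = -2, A[0][1] + B[1][0] = 6 + 4 = 10, A[0][2] + B[2][0] = -5 + 2 = -3) = -3 (attained at k = 2)
  C[0][1] = min over k of (A[0][0] + B[0][1] = 3 + 2 = 5, A[0][1] + B[1][1] = 6 + -5 = 1, A[0][2] + B[2][1] = -5 + -1 = -6) = -6 (attained at k = 2)
  C[0][2] = min over k of (A[0][0] + B[0][2] = 3 + 3 = 6, A[0][1] + B[1][2] = 6 + 1 = 7, A[0][2] + B[2][2] = -5 + 10 = 5) = 5 (attained at k = 2)
  C[1][0] = min over k of (A[1][0] + B[0][0] = 0 + -5 = -5, A[1][1] + B[1][0] = -1 + 4 = 3, A[1][2] + B[2][0] = -5 + 2 = -3) = -5 (attained at k = 0)
  C[1][1] = min over k of (A[1][0] + B[0][1] = 0 + 2 = 2, A[1][1] + B[1][1] = -1 + -5 = -6, A[1][2] + B[2][1] = -5 + -1 = -6) = -6 (attained at k = 1)
  C[1][2] = min over k of (A[1][0] + B[0][2] = 0 + 3 = 3, A[1][1] + B[1][2] = -1 + 1 = 0, A[1][2] + B[2][2] = -5 + 10 = 5) = 0 (attained at k = 1)
  C[2][0] = min over k of (A[2][0] + B[0][0] = 10 + -5 = 5, A[2][1] + B[1][0] = 1 + 4 = 5, A[2][2] + B[2][0] = 4 + 2 = 6) = 5 (attained at k = 0)
  C[2][1] = min over k of (A[2][0] + B[0][1] = 10 + 2 = 12, A[2][1] + B[1][1] = 1 + -5 = -4, A[2][2] + B[2][1] = 4 + -1 = 3) = -4 (attained at k = 1)
  C[2][2] = min over k of (A[2][0] + B[0][2] = 10 + 3 = 13, A[2][1] + B[1][2] = 1 + 1 = 2, A[2][2] + B[2][2] = 4 + 10 = 14) = 2 (attained at k = 1)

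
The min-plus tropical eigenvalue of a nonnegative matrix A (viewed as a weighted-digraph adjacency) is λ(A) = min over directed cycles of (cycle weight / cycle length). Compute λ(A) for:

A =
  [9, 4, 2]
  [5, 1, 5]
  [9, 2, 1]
λ(A) = 1

Enumerate directed cycles and compute their means (weight / length). Sample:
  cycle 0 → 0: weight = 9, length = 1, mean = 9/1 ≈ 9.000
  cycle 1 → 1: weight = 1, length = 1, mean = 1/1 ≈ 1.000
  cycle 2 → 2: weight = 1, length = 1, mean = 1/1 ≈ 1.000
  cycle 0 → 1 → 0: weight = 9, length = 2, mean = 9/2 ≈ 4.500
  cycle 0 → 2 → 0: weight = 11, length = 2, mean = 11/2 ≈ 5.500
  cycle 1 → 0 → 1: weight = 9, length = 2, mean = 9/2 ≈ 4.500
Minimum mean = 1.000, attained e.g. along the cycle 1 → 1 with weight 1 and length 1. So λ(A) = 1/1 = 1.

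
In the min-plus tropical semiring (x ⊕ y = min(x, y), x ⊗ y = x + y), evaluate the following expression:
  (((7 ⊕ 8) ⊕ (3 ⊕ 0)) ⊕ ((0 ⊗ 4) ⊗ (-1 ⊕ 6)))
(((7 ⊕ 8) ⊕ (3 ⊕ 0)) ⊕ ((0 ⊗ 4) ⊗ (-1 ⊕ 6))) = 0

Expand innermost to outermost. Recall ⊕ takes the minimum of its arguments and ⊗ takes their sum. Working out the expression (((7 ⊕ 8) ⊕ (3 ⊕ 0)) ⊕ ((0 ⊗ 4) ⊗ (-1 ⊕ 6))) gives 0.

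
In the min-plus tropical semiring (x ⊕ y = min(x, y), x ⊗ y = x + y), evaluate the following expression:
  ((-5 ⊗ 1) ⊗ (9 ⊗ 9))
((-5 ⊗ 1) ⊗ (9 ⊗ 9)) = 14

Expand innermost to outermost. Recall ⊕ takes the minimum of its arguments and ⊗ takes their sum. Working out the expression ((-5 ⊗ 1) ⊗ (9 ⊗ 9)) gives 14.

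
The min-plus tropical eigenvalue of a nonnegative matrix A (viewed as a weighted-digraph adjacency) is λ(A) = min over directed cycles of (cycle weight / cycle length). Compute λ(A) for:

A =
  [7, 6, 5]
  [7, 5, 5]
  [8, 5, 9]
λ(A) = 5

Enumerate directed cycles and compute their means (weight / length). Sample:
  cycle 0 → 0: weight = 7, length = 1, mean = 7/1 ≈ 7.000
  cycle 1 → 1: weight = 5, length = 1, mean = 5/1 ≈ 5.000
  cycle 2 → 2: weight = 9, length = 1, mean = 9/1 ≈ 9.000
  cycle 0 → 1 → 0: weight = 13, length = 2, mean = 13/2 ≈ 6.500
  cycle 0 → 2 → 0: weight = 13, length = 2, mean = 13/2 ≈ 6.500
  cycle 1 → 0 → 1: weight = 13, length = 2, mean = 13/2 ≈ 6.500
Minimum mean = 5.000, attained e.g. along the cycle 1 → 1 with weight 5 and length 1. So λ(A) = 5/1 = 5.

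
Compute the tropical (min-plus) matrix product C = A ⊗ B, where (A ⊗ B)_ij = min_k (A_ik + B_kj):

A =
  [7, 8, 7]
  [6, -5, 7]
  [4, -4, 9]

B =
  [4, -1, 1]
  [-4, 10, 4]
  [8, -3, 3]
A ⊗ B =
  [4, 4, 8]
  [-9, 4, -1]
  [-8, 3, 0]

Apply the min-plus product entry-by-entry:
  C[0][0] = min over k of (A[0][0] + B[0][0] = 7 + 4 = 11, A[0][1] + B[1][0] = 8 + -4 = 4, A[0][2] + B[2][0] = 7 + 8 = 15) = 4 (attained at k = 1)
  C[0][1] = min over k of (A[0][0] + B[0][1] = 7 + -1 = 6, A[0][1] + B[1][1] = 8 + 10 = 18, A[0][2] + B[2][1] = 7 + -3 = 4) = 4 (attained at k = 2)
  C[0][2] = min over k of (A[0][0] + B[0][2] = 7 + 1 = 8, A[0][1] + B[1][2] = 8 + 4 = 12, A[0][2] + B[2][2] = 7 + 3 = 10) = 8 (attained at k = 0)
  C[1][0] = min over k of (A[1][0] + B[0][0] = 6 + 4 = 10, A[1][1] + B[1][0] = -5 + -4 = -9, A[1][2] + B[2][0] = 7 + 8 = 15) = -9 (attained at k = 1)
  C[1][1] = min over k of (A[1][0] + B[0][1] = 6 + -1 = 5, A[1][1] + B[1][1] = -5 + 10 = 5, A[1][2] + B[2][1] = 7 + -3 = 4) = 4 (attained at k = 2)
  C[1][2] = min over k of (A[1][0] + B[0][2] = 6 + 1 = 7, A[1][1] + B[1][2] = -5 + 4 = -1, A[1][2] + B[2][2] = 7 + 3 = 10) = -1 (attained at k = 1)
  C[2][0] = min over k of (A[2][0] + B[0][0] = 4 + 4 = 8, A[2][1] + B[1][0] = -4 + -4 = -8, A[2][2] + B[2][0] = 9 + 8 = 17) = -8 (attained at k = 1)
  C[2][1] = min over k of (A[2][0] + B[0][1] = 4 + -1 = 3, A[2][1] + B[1][1] = -4 + 10 = 6, A[2][2] + B[2][1] = 9 + -3 = 6) = 3 (attained at k = 0)
  C[2][2] = min over k of (A[2][0] + B[0][2] = 4 + 1 = 5, A[2][1] + B[1][2] = -4 + 4 = 0, A[2][2] + B[2][2] = 9 + 3 = 12) = 0 (attained at k = 1)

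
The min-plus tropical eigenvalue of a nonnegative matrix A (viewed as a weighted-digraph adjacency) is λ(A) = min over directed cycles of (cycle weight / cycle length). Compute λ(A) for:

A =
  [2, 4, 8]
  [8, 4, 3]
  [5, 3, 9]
λ(A) = 2

Enumerate directed cycles and compute their means (weight / length). Sample:
  cycle 0 → 0: weight = 2, length = 1, mean = 2/1 ≈ 2.000
  cycle 1 → 1: weight = 4, length = 1, mean = 4/1 ≈ 4.000
  cycle 2 → 2: weight = 9, length = 1, mean = 9/1 ≈ 9.000
  cycle 0 → 1 → 0: weight = 12, length = 2, mean = 12/2 ≈ 6.000
  cycle 0 → 2 → 0: weight = 13, length = 2, mean = 13/2 ≈ 6.500
  cycle 1 → 0 → 1: weight = 12, length = 2, mean = 12/2 ≈ 6.000
Minimum mean = 2.000, attained e.g. along the cycle 0 → 0 with weight 2 and length 1. So λ(A) = 2/1 = 2.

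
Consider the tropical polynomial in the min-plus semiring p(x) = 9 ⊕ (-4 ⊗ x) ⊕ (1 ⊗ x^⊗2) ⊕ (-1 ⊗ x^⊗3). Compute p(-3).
p(-3) = -10

A tropical monomial a ⊗ x^⊗i evaluates to a + i · x. Evaluating each term at x = -3:
  Term 0 contributes 9 + 0 · -3 = 9
  Term 1 contributes -4 + 1 · -3 = -7
  Term 2 contributes 1 + 2 · -3 = -5
  Term 3 contributes -1 + 3 · -3 = -10
p(-3) = ⊕ of these = min[9, -7, -5, -10] = -10.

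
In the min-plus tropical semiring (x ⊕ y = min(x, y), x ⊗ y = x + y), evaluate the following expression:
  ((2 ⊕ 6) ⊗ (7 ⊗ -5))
((2 ⊕ 6) ⊗ (7 ⊗ -5)) = 4

Expand innermost to outermost. Recall ⊕ takes the minimum of its arguments and ⊗ takes their sum. Working out the expression ((2 ⊕ 6) ⊗ (7 ⊗ -5)) gives 4.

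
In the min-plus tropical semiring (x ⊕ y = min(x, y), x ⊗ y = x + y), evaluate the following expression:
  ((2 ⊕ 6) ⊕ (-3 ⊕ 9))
((2 ⊕ 6) ⊕ (-3 ⊕ 9)) = -3

Expand innermost to outermost. Recall ⊕ takes the minimum of its arguments and ⊗ takes their sum. Working out the expression ((2 ⊕ 6) ⊕ (-3 ⊕ 9)) gives -3.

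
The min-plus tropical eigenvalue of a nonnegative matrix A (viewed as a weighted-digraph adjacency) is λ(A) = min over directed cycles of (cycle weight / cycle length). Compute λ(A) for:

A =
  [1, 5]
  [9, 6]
λ(A) = 1

Enumerate directed cycles and compute their means (weight / length). Sample:
  cycle 0 → 0: weight = 1, length = 1, mean = 1/1 ≈ 1.000
  cycle 1 → 1: weight = 6, length = 1, mean = 6/1 ≈ 6.000
  cycle 0 → 1 → 0: weight = 14, length = 2, mean = 14/2 ≈ 7.000
  cycle 1 → 0 → 1: weight = 14, length = 2, mean = 14/2 ≈ 7.000
Minimum mean = 1.000, attained e.g. along the cycle 0 → 0 with weight 1 and length 1. So λ(A) = 1/1 = 1.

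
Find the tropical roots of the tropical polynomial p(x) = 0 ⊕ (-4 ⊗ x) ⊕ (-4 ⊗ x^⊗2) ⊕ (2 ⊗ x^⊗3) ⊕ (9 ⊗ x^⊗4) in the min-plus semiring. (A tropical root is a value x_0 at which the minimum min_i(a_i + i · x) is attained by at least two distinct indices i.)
Roots: {-7, -6, 0, 4}

Each tropical root is a break point of the lower envelope of the lines y = a_i + i · x (there are 5 lines, with slopes 0, 1, ..., 4). Only the lines that attain the minimum somewhere contribute to roots; other lines are dominated. Here the surviving (envelope) indices are i = 4, i = 3, i = 2, i = 1, i = 0.
Intersections between consecutive envelope lines give the roots: for adjacent envelope indices i < j the intersection is x = (a_i − a_j) / (j − i). Reading off the sorted break points: {-7, -6, 0, 4}.
Verification: at each break x_0, at least two indices attain the minimum of min_i(a_i + i · x_0).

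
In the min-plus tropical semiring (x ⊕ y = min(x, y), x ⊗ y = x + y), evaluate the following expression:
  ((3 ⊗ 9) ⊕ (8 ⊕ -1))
((3 ⊗ 9) ⊕ (8 ⊕ -1)) = -1

Expand innermost to outermost. Recall ⊕ takes the minimum of its arguments and ⊗ takes their sum. Working out the expression ((3 ⊗ 9) ⊕ (8 ⊕ -1)) gives -1.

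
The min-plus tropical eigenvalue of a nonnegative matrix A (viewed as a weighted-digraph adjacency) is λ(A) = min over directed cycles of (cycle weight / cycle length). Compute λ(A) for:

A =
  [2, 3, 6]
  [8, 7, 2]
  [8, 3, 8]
λ(A) = 2

Enumerate directed cycles and compute their means (weight / length). Sample:
  cycle 0 → 0: weight = 2, length = 1, mean = 2/1 ≈ 2.000
  cycle 1 → 1: weight = 7, length = 1, mean = 7/1 ≈ 7.000
  cycle 2 → 2: weight = 8, length = 1, mean = 8/1 ≈ 8.000
  cycle 0 → 1 → 0: weight = 11, length = 2, mean = 11/2 ≈ 5.500
  cycle 0 → 2 → 0: weight = 14, length = 2, mean = 14/2 ≈ 7.000
  cycle 1 → 0 → 1: weight = 11, length = 2, mean = 11/2 ≈ 5.500
Minimum mean = 2.000, attained e.g. along the cycle 0 → 0 with weight 2 and length 1. So λ(A) = 2/1 = 2.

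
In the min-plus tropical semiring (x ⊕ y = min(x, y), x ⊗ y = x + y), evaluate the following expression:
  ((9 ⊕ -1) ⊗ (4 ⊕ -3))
((9 ⊕ -1) ⊗ (4 ⊕ -3)) = -4

Expand innermost to outermost. Recall ⊕ takes the minimum of its arguments and ⊗ takes their sum. Working out the expression ((9 ⊕ -1) ⊗ (4 ⊕ -3)) gives -4.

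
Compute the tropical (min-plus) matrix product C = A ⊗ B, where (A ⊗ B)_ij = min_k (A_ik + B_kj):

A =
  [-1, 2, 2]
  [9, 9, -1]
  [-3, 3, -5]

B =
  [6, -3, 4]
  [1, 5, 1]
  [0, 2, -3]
A ⊗ B =
  [2, -4, -1]
  [-1, 1, -4]
  [-5, -6, -8]

Apply the min-plus product entry-by-entry:
  C[0][0] = min over k of (A[0][0] + B[0][0] = -1 + 6 = 5, A[0][1] + B[1][0] = 2 + 1 = 3, A[0][2] + B[2][0] = 2 + 0 = 2) = 2 (attained at k = 2)
  C[0][1] = min over k of (A[0][0] + B[0][1] = -1 + -3 = -4, A[0][1] + B[1][1] = 2 + 5 = 7, A[0][2] + B[2][1] = 2 + 2 = 4) = -4 (attained at k = 0)
  C[0][2] = min over k of (A[0][0] + B[0][2] = -1 + 4 = 3, A[0][1] + B[1][2] = 2 + 1 = 3, A[0][2] + B[2][2] = 2 + -3 = -1) = -1 (attained at k = 2)
  C[1][0] = min over k of (A[1][0] + B[0][0] = 9 + 6 = 15, A[1][1] + B[1][0] = 9 + 1 = 10, A[1][2] + B[2][0] = -1 + 0 = -1) = -1 (attained at k = 2)
  C[1][1] = min over k of (A[1][0] + B[0][1] = 9 + -3 = 6, A[1][1] + B[1][1] = 9 + 5 = 14, A[1][2] + B[2][1] = -1 + 2 = 1) = 1 (attained at k = 2)
  C[1][2] = min over k of (A[1][0] + B[0][2] = 9 + 4 = 13, A[1][1] + B[1][2] = 9 + 1 = 10, A[1][2] + B[2][2] = -1 + -3 = -4) = -4 (attained at k = 2)
  C[2][0] = min over k of (A[2][0] + B[0][0] = -3 + 6 = 3, A[2][1] + B[1][0] = 3 + 1 = 4, A[2][2] + B[2][0] = -5 + 0 = -5) = -5 (attained at k = 2)
  C[2][1] = min over k of (A[2][0] + B[0][1] = -3 + -3 = -6, A[2][1] + B[1][1] = 3 + 5 = 8, A[2][2] + B[2][1] = -5 + 2 = -3) = -6 (attained at k = 0)
  C[2][2] = min over k of (A[2][0] + B[0][2] = -3 + 4 = 1, A[2][1] + B[1][2] = 3 + 1 = 4, A[2][2] + B[2][2] = -5 + -3 = -8) = -8 (attained at k = 2)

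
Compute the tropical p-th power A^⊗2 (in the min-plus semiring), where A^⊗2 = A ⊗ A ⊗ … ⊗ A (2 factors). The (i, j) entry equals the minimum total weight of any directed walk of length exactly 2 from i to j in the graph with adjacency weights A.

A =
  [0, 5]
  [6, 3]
A^⊗2 =
  [0, 5]
  [6, 6]

Each entry (A^⊗2)_ij equals the minimum over all length-2 walks i = v_0 → v_1 → … → v_2 = j of Σ_t A[v_t][v_{t+1}]. For example, for (i, j) = (0, 1) we minimise over 2 possible intermediate vertex sequences; the minimum is 5, attained along the walk 0 → 0 → 1.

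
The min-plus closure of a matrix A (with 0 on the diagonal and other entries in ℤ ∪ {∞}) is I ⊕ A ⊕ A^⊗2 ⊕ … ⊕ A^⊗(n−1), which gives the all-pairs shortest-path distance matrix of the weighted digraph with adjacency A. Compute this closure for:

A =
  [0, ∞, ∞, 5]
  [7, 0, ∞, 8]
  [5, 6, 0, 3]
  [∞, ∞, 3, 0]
Closure =
  [0, 14, 8, 5]
  [7, 0, 11, 8]
  [5, 6, 0, 3]
  [8, 9, 3, 0]

This is the Floyd-Warshall all-pairs shortest-path computation. For each intermediate vertex k = 0, 1, …, 3, update dist[i][j] ← min(dist[i][j], dist[i][k] + dist[k][j]). The final matrix gives, for each (i, j), the minimum total weight of any directed path from i to j (possibly empty when i = j).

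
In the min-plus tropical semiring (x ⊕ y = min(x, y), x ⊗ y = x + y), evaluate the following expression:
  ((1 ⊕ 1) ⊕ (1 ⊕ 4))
((1 ⊕ 1) ⊕ (1 ⊕ 4)) = 1

Expand innermost to outermost. Recall ⊕ takes the minimum of its arguments and ⊗ takes their sum. Working out the expression ((1 ⊕ 1) ⊕ (1 ⊕ 4)) gives 1.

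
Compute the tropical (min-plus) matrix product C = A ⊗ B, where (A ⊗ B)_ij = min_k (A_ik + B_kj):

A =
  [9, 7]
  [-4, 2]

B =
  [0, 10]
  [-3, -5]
A ⊗ B =
  [4, 2]
  [-4, -3]

Apply the min-plus product entry-by-entry:
  C[0][0] = min over k of (A[0][0] + B[0][0] = 9 + 0 = 9, A[0][1] + B[1][0] = 7 + -3 = 4) = 4 (attained at k = 1)
  C[0][1] = min over k of (A[0][0] + B[0][1] = 9 + 10 = 19, A[0][1] + B[1][1] = 7 + -5 = 2) = 2 (attained at k = 1)
  C[1][0] = min over k of (A[1][0] + B[0][0] = -4 + 0 = -4, A[1][1] + B[1][0] = 2 + -3 = -1) = -4 (attained at k = 0)
  C[1][1] = min over k of (A[1][0] + B[0][1] = -4 + 10 = 6, A[1][1] + B[1][1] = 2 + -5 = -3) = -3 (attained at k = 1)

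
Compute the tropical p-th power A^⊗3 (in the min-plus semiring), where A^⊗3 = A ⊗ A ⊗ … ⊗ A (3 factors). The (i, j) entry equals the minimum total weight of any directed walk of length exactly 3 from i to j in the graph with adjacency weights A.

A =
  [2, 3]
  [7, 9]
A^⊗3 =
  [6, 7]
  [11, 12]

Each entry (A^⊗3)_ij equals the minimum over all length-3 walks i = v_0 → v_1 → … → v_3 = j of Σ_t A[v_t][v_{t+1}]. For example, for (i, j) = (0, 1) we minimise over 4 possible intermediate vertex sequences; the minimum is 7, attained along the walk 0 → 0 → 0 → 1.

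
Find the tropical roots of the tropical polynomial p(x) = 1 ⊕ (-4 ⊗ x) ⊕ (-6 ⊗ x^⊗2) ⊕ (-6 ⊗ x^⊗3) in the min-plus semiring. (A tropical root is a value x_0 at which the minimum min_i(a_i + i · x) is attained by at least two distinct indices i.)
Roots: {0, 2, 5}

Each tropical root is a break point of the lower envelope of the lines y = a_i + i · x (there are 4 lines, with slopes 0, 1, ..., 3). Only the lines that attain the minimum somewhere contribute to roots; other lines are dominated. Here the surviving (envelope) indices are i = 3, i = 2, i = 1, i = 0.
Intersections between consecutive envelope lines give the roots: for adjacent envelope indices i < j the intersection is x = (a_i − a_j) / (j − i). Reading off the sorted break points: {0, 2, 5}.
Verification: at each break x_0, at least two indices attain the minimum of min_i(a_i + i · x_0).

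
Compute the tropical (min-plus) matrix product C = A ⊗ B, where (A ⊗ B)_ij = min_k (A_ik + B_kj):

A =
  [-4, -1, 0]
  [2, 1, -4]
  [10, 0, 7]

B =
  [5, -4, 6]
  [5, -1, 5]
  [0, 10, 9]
A ⊗ B =
  [0, -8, 2]
  [-4, -2, 5]
  [5, -1, 5]

Apply the min-plus product entry-by-entry:
  C[0][0] = min over k of (A[0][0] + B[0][0] = -4 + 5 = 1, A[0][1] + B[1][0] = -1 + 5 = 4, A[0][2] + B[2][0] = 0 + 0 = 0) = 0 (attained at k = 2)
  C[0][1] = min over k of (A[0][0] + B[0][1] = -4 + -4 = -8, A[0][1] + B[1][1] = -1 + -1 = -2, A[0][2] + B[2][1] = 0 + 10 = 10) = -8 (attained at k = 0)
  C[0][2] = min over k of (A[0][0] + B[0][2] = -4 + 6 = 2, A[0][1] + B[1][2] = -1 + 5 = 4, A[0][2] + B[2][2] = 0 + 9 = 9) = 2 (attained at k = 0)
  C[1][0] = min over k of (A[1][0] + B[0][0] = 2 + 5 = 7, A[1][1] + B[1][0] = 1 + 5 = 6, A[1][2] + B[2][0] = -4 + 0 = -4) = -4 (attained at k = 2)
  C[1][1] = min over k of (A[1][0] + B[0][1] = 2 + -4 = -2, A[1][1] + B[1][1] = 1 + -1 = 0, A[1][2] + B[2][1] = -4 + 10 = 6) = -2 (attained at k = 0)
  C[1][2] = min over k of (A[1][0] + B[0][2] = 2 + 6 = 8, A[1][1] + B[1][2] = 1 + 5 = 6, A[1][2] + B[2][2] = -4 + 9 = 5) = 5 (attained at k = 2)
  C[2][0] = min over k of (A[2][0] + B[0][0] = 10 + 5 = 15, A[2][1] + B[1][0] = 0 + 5 = 5, A[2][2] + B[2][0] = 7 + 0 = 7) = 5 (attained at k = 1)
  C[2][1] = min over k of (A[2][0] + B[0][1] = 10 + -4 = 6, A[2][1] + B[1][1] = 0 + -1 = -1, A[2][2] + B[2][1] = 7 + 10 = 17) = -1 (attained at k = 1)
  C[2][2] = min over k of (A[2][0] + B[0][2] = 10 + 6 = 16, A[2][1] + B[1][2] = 0 + 5 = 5, A[2][2] + B[2][2] = 7 + 9 = 16) = 5 (attained at k = 1)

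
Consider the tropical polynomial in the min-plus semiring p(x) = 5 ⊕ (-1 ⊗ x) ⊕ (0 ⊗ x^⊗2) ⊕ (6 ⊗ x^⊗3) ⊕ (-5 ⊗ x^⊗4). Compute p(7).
p(7) = 5

A tropical monomial a ⊗ x^⊗i evaluates to a + i · x. Evaluating each term at x = 7:
  Term 0 contributes 5 + 0 · 7 = 5
  Term 1 contributes -1 + 1 · 7 = 6
  Term 2 contributes 0 + 2 · 7 = 14
  Term 3 contributes 6 + 3 · 7 = 27
  Term 4 contributes -5 + 4 · 7 = 23
p(7) = ⊕ of these = min[5, 6, 14, 27, 23] = 5.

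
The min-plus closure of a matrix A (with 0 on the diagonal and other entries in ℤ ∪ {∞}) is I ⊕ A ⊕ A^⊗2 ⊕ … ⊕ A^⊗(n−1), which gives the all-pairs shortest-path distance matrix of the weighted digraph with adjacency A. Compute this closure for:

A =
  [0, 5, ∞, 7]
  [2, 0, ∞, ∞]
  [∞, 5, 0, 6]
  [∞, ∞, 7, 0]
Closure =
  [0, 5, 14, 7]
  [2, 0, 16, 9]
  [7, 5, 0, 6]
  [14, 12, 7, 0]

This is the Floyd-Warshall all-pairs shortest-path computation. For each intermediate vertex k = 0, 1, …, 3, update dist[i][j] ← min(dist[i][j], dist[i][k] + dist[k][j]). The final matrix gives, for each (i, j), the minimum total weight of any directed path from i to j (possibly empty when i = j).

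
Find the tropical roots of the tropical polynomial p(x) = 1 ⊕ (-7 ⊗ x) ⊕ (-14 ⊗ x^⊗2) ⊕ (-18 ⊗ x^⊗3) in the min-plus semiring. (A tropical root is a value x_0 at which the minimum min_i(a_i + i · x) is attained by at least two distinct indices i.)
Roots: {4, 7, 8}

Each tropical root is a break point of the lower envelope of the lines y = a_i + i · x (there are 4 lines, with slopes 0, 1, ..., 3). Only the lines that attain the minimum somewhere contribute to roots; other lines are dominated. Here the surviving (envelope) indices are i = 3, i = 2, i = 1, i = 0.
Intersections between consecutive envelope lines give the roots: for adjacent envelope indices i < j the intersection is x = (a_i − a_j) / (j − i). Reading off the sorted break points: {4, 7, 8}.
Verification: at each break x_0, at least two indices attain the minimum of min_i(a_i + i · x_0).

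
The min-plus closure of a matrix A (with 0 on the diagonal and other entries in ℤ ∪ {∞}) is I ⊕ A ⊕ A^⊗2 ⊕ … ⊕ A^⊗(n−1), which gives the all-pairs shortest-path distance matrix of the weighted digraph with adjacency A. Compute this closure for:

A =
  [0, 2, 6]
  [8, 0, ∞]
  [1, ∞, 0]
Closure =
  [0, 2, 6]
  [8, 0, 14]
  [1, 3, 0]

This is the Floyd-Warshall all-pairs shortest-path computation. For each intermediate vertex k = 0, 1, …, 2, update dist[i][j] ← min(dist[i][j], dist[i][k] + dist[k][j]). The final matrix gives, for each (i, j), the minimum total weight of any directed path from i to j (possibly empty when i = j).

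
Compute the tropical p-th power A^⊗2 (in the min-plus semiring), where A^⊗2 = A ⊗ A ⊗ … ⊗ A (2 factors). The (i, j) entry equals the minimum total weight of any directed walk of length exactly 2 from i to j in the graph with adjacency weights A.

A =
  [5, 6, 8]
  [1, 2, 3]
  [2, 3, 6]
A^⊗2 =
  [7, 8, 9]
  [3, 4, 5]
  [4, 5, 6]

Each entry (A^⊗2)_ij equals the minimum over all length-2 walks i = v_0 → v_1 → … → v_2 = j of Σ_t A[v_t][v_{t+1}]. For example, for (i, j) = (0, 2) we minimise over 3 possible intermediate vertex sequences; the minimum is 9, attained along the walk 0 → 1 → 2.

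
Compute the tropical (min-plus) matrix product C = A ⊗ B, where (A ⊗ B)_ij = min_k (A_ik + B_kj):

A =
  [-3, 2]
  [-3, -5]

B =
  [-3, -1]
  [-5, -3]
A ⊗ B =
  [-6, -4]
  [-10, -8]

Apply the min-plus product entry-by-entry:
  C[0][0] = min over k of (A[0][0] + B[0][0] = -3 + -3 = -6, A[0][1] + B[1][0] = 2 + -5 = -3) = -6 (attained at k = 0)
  C[0][1] = min over k of (A[0][0] + B[0][1] = -3 + -1 = -4, A[0][1] + B[1][1] = 2 + -3 = -1) = -4 (attained at k = 0)
  C[1][0] = min over k of (A[1][0] + B[0][0] = -3 + -3 = -6, A[1][1] + B[1][0] = -5 + -5 = -10) = -10 (attained at k = 1)
  C[1][1] = min over k of (A[1][0] + B[0][1] = -3 + -1 = -4, A[1][1] + B[1][1] = -5 + -3 = -8) = -8 (attained at k = 1)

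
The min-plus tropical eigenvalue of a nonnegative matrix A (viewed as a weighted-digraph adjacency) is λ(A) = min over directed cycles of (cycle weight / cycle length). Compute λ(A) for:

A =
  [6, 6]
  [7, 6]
λ(A) = 6

Enumerate directed cycles and compute their means (weight / length). Sample:
  cycle 0 → 0: weight = 6, length = 1, mean = 6/1 ≈ 6.000
  cycle 1 → 1: weight = 6, length = 1, mean = 6/1 ≈ 6.000
  cycle 0 → 1 → 0: weight = 13, length = 2, mean = 13/2 ≈ 6.500
  cycle 1 → 0 → 1: weight = 13, length = 2, mean = 13/2 ≈ 6.500
Minimum mean = 6.000, attained e.g. along the cycle 0 → 0 with weight 6 and length 1. So λ(A) = 6/1 = 6.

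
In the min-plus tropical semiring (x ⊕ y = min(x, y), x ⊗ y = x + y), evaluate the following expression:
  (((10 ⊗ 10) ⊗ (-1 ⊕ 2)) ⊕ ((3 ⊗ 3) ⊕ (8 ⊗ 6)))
(((10 ⊗ 10) ⊗ (-1 ⊕ 2)) ⊕ ((3 ⊗ 3) ⊕ (8 ⊗ 6))) = 6

Expand innermost to outermost. Recall ⊕ takes the minimum of its arguments and ⊗ takes their sum. Working out the expression (((10 ⊗ 10) ⊗ (-1 ⊕ 2)) ⊕ ((3 ⊗ 3) ⊕ (8 ⊗ 6))) gives 6.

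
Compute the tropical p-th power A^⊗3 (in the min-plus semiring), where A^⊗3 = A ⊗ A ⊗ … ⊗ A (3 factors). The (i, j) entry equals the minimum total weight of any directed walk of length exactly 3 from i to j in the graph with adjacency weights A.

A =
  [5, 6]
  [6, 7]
A^⊗3 =
  [15, 16]
  [16, 17]

Each entry (A^⊗3)_ij equals the minimum over all length-3 walks i = v_0 → v_1 → … → v_3 = j of Σ_t A[v_t][v_{t+1}]. For example, for (i, j) = (0, 1) we minimise over 4 possible intermediate vertex sequences; the minimum is 16, attained along the walk 0 → 0 → 0 → 1.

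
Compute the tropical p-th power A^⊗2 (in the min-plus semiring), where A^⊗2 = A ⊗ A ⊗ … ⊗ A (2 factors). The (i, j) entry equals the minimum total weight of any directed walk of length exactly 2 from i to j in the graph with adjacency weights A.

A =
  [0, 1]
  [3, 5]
A^⊗2 =
  [0, 1]
  [3, 4]

Each entry (A^⊗2)_ij equals the minimum over all length-2 walks i = v_0 → v_1 → … → v_2 = j of Σ_t A[v_t][v_{t+1}]. For example, for (i, j) = (0, 1) we minimise over 2 possible intermediate vertex sequences; the minimum is 1, attained along the walk 0 → 0 → 1.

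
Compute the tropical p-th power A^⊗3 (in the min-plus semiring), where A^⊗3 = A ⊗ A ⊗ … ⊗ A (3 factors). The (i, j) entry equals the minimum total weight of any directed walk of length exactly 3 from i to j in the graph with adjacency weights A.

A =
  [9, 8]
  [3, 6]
A^⊗3 =
  [17, 19]
  [14, 17]

Each entry (A^⊗3)_ij equals the minimum over all length-3 walks i = v_0 → v_1 → … → v_3 = j of Σ_t A[v_t][v_{t+1}]. For example, for (i, j) = (0, 1) we minimise over 4 possible intermediate vertex sequences; the minimum is 19, attained along the walk 0 → 1 → 0 → 1.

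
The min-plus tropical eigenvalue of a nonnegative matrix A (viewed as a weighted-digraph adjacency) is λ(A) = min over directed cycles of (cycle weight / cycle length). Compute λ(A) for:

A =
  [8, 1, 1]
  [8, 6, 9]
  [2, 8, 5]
λ(A) = 3/2

Enumerate directed cycles and compute their means (weight / length). Sample:
  cycle 0 → 0: weight = 8, length = 1, mean = 8/1 ≈ 8.000
  cycle 1 → 1: weight = 6, length = 1, mean = 6/1 ≈ 6.000
  cycle 2 → 2: weight = 5, length = 1, mean = 5/1 ≈ 5.000
  cycle 0 → 1 → 0: weight = 9, length = 2, mean = 9/2 ≈ 4.500
  cycle 0 → 2 → 0: weight = 3, length = 2, mean = 3/2 ≈ 1.500
  cycle 1 → 0 → 1: weight = 9, length = 2, mean = 9/2 ≈ 4.500
Minimum mean = 1.500, attained e.g. along the cycle 0 → 2 → 0 with weight 3 and length 2. So λ(A) = 3/2 = 3/2.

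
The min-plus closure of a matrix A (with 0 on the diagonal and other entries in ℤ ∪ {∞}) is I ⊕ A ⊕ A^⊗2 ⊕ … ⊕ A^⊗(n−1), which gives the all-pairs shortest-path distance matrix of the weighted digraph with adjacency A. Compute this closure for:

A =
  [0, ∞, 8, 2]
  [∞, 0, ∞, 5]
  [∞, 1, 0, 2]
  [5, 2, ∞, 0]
Closure =
  [0, 4, 8, 2]
  [10, 0, 18, 5]
  [7, 1, 0, 2]
  [5, 2, 13, 0]

This is the Floyd-Warshall all-pairs shortest-path computation. For each intermediate vertex k = 0, 1, …, 3, update dist[i][j] ← min(dist[i][j], dist[i][k] + dist[k][j]). The final matrix gives, for each (i, j), the minimum total weight of any directed path from i to j (possibly empty when i = j).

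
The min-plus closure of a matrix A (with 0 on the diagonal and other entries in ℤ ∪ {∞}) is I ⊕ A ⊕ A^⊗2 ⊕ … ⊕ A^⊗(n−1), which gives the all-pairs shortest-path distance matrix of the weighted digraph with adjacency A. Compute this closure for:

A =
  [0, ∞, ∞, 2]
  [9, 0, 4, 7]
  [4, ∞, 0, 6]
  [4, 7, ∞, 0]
Closure =
  [0, 9, 13, 2]
  [8, 0, 4, 7]
  [4, 13, 0, 6]
  [4, 7, 11, 0]

This is the Floyd-Warshall all-pairs shortest-path computation. For each intermediate vertex k = 0, 1, …, 3, update dist[i][j] ← min(dist[i][j], dist[i][k] + dist[k][j]). The final matrix gives, for each (i, j), the minimum total weight of any directed path from i to j (possibly empty when i = j).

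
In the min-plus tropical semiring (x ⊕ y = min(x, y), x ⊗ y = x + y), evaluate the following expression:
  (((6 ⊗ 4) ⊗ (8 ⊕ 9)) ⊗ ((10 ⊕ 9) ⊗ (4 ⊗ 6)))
(((6 ⊗ 4) ⊗ (8 ⊕ 9)) ⊗ ((10 ⊕ 9) ⊗ (4 ⊗ 6))) = 37

Expand innermost to outermost. Recall ⊕ takes the minimum of its arguments and ⊗ takes their sum. Working out the expression (((6 ⊗ 4) ⊗ (8 ⊕ 9)) ⊗ ((10 ⊕ 9) ⊗ (4 ⊗ 6))) gives 37.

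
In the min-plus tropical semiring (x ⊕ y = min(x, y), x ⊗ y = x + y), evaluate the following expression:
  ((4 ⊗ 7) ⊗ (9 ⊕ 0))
((4 ⊗ 7) ⊗ (9 ⊕ 0)) = 11

Expand innermost to outermost. Recall ⊕ takes the minimum of its arguments and ⊗ takes their sum. Working out the expression ((4 ⊗ 7) ⊗ (9 ⊕ 0)) gives 11.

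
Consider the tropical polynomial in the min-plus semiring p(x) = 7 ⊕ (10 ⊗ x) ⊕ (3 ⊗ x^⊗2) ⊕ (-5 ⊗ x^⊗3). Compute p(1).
p(1) = -2

A tropical monomial a ⊗ x^⊗i evaluates to a + i · x. Evaluating each term at x = 1:
  Term 0 contributes 7 + 0 · 1 = 7
  Term 1 contributes 10 + 1 · 1 = 11
  Term 2 contributes 3 + 2 · 1 = 5
  Term 3 contributes -5 + 3 · 1 = -2
p(1) = ⊕ of these = min[7, 11, 5, -2] = -2.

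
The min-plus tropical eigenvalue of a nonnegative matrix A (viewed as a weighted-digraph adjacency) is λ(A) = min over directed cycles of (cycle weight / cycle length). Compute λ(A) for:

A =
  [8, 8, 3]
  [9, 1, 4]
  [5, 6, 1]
λ(A) = 1

Enumerate directed cycles and compute their means (weight / length). Sample:
  cycle 0 → 0: weight = 8, length = 1, mean = 8/1 ≈ 8.000
  cycle 1 → 1: weight = 1, length = 1, mean = 1/1 ≈ 1.000
  cycle 2 → 2: weight = 1, length = 1, mean = 1/1 ≈ 1.000
  cycle 0 → 1 → 0: weight = 17, length = 2, mean = 17/2 ≈ 8.500
  cycle 0 → 2 → 0: weight = 8, length = 2, mean = 8/2 ≈ 4.000
  cycle 1 → 0 → 1: weight = 17, length = 2, mean = 17/2 ≈ 8.500
Minimum mean = 1.000, attained e.g. along the cycle 1 → 1 with weight 1 and length 1. So λ(A) = 1/1 = 1.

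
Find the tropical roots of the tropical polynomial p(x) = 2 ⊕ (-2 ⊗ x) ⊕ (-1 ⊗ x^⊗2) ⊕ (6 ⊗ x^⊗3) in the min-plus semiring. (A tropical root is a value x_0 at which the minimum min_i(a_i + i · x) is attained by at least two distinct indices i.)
Roots: {-7, -1, 4}

Each tropical root is a break point of the lower envelope of the lines y = a_i + i · x (there are 4 lines, with slopes 0, 1, ..., 3). Only the lines that attain the minimum somewhere contribute to roots; other lines are dominated. Here the surviving (envelope) indices are i = 3, i = 2, i = 1, i = 0.
Intersections between consecutive envelope lines give the roots: for adjacent envelope indices i < j the intersection is x = (a_i − a_j) / (j − i). Reading off the sorted break points: {-7, -1, 4}.
Verification: at each break x_0, at least two indices attain the minimum of min_i(a_i + i · x_0).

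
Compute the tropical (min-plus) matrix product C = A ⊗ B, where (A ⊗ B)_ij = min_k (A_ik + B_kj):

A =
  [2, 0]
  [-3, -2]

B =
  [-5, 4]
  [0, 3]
A ⊗ B =
  [-3, 3]
  [-8, 1]

Apply the min-plus product entry-by-entry:
  C[0][0] = min over k of (A[0][0] + B[0][0] = 2 + -5 = -3, A[0][1] + B[1][0] = 0 + 0 = 0) = -3 (attained at k = 0)
  C[0][1] = min over k of (A[0][0] + B[0][1] = 2 + 4 = 6, A[0][1] + B[1][1] = 0 + 3 = 3) = 3 (attained at k = 1)
  C[1][0] = min over k of (A[1][0] + B[0][0] = -3 + -5 = -8, A[1][1] + B[1][0] = -2 + 0 = -2) = -8 (attained at k = 0)
  C[1][1] = min over k of (A[1][0] + B[0][1] = -3 + 4 = 1, A[1][1] + B[1][1] = -2 + 3 = 1) = 1 (attained at k = 0)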